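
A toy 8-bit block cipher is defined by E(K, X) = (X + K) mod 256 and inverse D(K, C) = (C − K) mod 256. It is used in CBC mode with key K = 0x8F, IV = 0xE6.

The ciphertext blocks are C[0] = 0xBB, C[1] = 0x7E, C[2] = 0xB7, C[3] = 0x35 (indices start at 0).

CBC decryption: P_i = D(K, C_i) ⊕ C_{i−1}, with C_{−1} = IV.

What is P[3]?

P[3] = 0x11

P[3]: D(K, 0x35) = 0xA6; 0xA6 ⊕ 0xB7 = 0x11.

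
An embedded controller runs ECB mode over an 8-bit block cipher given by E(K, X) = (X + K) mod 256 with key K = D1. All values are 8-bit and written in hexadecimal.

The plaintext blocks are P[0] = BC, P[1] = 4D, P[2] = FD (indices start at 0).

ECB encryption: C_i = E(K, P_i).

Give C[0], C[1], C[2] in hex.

C[0] = 8D, C[1] = 1E, C[2] = CE

C[0]: E(K, BC) = 8D.
C[1]: E(K, 4D) = 1E.
C[2]: E(K, FD) = CE.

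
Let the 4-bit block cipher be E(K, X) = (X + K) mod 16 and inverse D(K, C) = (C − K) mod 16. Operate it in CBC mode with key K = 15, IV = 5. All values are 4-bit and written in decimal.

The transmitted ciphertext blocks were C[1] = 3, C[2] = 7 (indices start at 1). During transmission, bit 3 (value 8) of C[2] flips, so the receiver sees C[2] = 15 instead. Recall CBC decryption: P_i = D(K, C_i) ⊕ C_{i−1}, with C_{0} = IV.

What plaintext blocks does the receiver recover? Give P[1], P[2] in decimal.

Only C[2] changed, to 15. In CBC, a change in C_i garbles P_i and flips the same bit in P_{i+1}. Decrypting the received ciphertext:
P[1]: D(K, 3) = 4; 4 ⊕ 5 = 1.
P[2]: D(K, 15) = 0; 0 ⊕ 3 = 3.
Blocks that differ from the original plaintext: P[2].

P[1] = 1, P[2] = 3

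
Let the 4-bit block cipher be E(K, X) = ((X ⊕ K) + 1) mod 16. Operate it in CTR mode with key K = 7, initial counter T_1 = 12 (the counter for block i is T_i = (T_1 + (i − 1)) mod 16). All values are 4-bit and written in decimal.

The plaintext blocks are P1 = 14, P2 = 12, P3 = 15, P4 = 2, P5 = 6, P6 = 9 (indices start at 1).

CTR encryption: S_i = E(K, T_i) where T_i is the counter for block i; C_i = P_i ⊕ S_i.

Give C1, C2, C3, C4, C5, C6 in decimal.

C1 = 2, C2 = 7, C3 = 5, C4 = 11, C5 = 14, C6 = 14

C1: T = 12, S = E(K, T) = 12; 14 ⊕ 12 = 2.
C2: T = 13, S = E(K, T) = 11; 12 ⊕ 11 = 7.
C3: T = 14, S = E(K, T) = 10; 15 ⊕ 10 = 5.
C4: T = 15, S = E(K, T) = 9; 2 ⊕ 9 = 11.
C5: T = 0, S = E(K, T) = 8; 6 ⊕ 8 = 14.
C6: T = 1, S = E(K, T) = 7; 9 ⊕ 7 = 14.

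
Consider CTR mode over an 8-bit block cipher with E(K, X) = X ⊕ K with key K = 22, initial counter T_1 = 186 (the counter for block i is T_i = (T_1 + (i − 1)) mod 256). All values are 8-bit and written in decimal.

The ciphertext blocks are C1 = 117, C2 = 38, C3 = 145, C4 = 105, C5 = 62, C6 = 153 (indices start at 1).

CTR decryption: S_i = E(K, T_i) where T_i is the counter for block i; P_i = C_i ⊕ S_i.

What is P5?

P5 = 150

P5: T = 190, S = E(K, T) = 168; 62 ⊕ 168 = 150.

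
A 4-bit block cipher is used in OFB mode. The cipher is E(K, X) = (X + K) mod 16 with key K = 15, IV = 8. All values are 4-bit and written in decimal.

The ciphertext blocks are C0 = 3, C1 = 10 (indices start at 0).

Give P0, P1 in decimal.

P0 = 4, P1 = 12

OFB decryption: S_i = E(K, S_{i−1}) with S_{−1} = IV; P_i = C_i ⊕ S_i.
P0: S = E(K, 8) = 7; 3 ⊕ 7 = 4.
P1: S = E(K, 7) = 6; 10 ⊕ 6 = 12.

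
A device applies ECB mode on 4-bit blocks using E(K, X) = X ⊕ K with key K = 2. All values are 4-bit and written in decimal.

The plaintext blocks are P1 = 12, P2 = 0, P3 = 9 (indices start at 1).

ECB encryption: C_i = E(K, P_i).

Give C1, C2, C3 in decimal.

C1 = 14, C2 = 2, C3 = 11

C1: E(K, 12) = 14.
C2: E(K, 0) = 2.
C3: E(K, 9) = 11.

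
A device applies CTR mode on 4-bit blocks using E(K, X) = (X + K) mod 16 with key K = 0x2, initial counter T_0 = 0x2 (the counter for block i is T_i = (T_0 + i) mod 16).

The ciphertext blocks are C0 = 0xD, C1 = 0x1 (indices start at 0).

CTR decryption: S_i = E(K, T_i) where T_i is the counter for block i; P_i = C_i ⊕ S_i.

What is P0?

P0: T = 0x2, S = E(K, T) = 0x4; 0xD ⊕ 0x4 = 0x9.

P0 = 0x9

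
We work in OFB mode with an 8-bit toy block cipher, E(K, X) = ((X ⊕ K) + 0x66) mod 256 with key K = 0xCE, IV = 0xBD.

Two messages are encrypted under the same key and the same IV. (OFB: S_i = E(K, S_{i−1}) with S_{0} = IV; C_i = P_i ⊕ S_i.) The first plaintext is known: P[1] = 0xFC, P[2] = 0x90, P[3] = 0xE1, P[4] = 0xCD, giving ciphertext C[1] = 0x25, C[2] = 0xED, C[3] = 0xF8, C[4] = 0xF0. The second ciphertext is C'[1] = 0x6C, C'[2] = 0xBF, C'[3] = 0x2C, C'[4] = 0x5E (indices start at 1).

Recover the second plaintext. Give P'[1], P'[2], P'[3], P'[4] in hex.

P'[1] = 0xB5, P'[2] = 0xC2, P'[3] = 0x35, P'[4] = 0x63

In OFB with a reused IV, both messages share the same keystream S_i, so C_i ⊕ C'_i = P_i ⊕ P'_i and thus P'_i = P_i ⊕ C_i ⊕ C'_i.
P'[1]: 0xFC ⊕ 0x25 ⊕ 0x6C = 0xB5.
P'[2]: 0x90 ⊕ 0xED ⊕ 0xBF = 0xC2.
P'[3]: 0xE1 ⊕ 0xF8 ⊕ 0x2C = 0x35.
P'[4]: 0xCD ⊕ 0xF0 ⊕ 0x5E = 0x63.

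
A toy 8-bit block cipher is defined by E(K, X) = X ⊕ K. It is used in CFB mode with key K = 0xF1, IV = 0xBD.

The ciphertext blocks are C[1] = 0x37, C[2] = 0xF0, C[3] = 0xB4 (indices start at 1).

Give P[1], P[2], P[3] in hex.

CFB decryption: P_i = C_i ⊕ E(K, C_{i−1}), with C_{0} = IV.
P[1]: E(K, 0xBD) = 0x4C; 0x37 ⊕ 0x4C = 0x7B.
P[2]: E(K, 0x37) = 0xC6; 0xF0 ⊕ 0xC6 = 0x36.
P[3]: E(K, 0xF0) = 0x01; 0xB4 ⊕ 0x01 = 0xB5.

P[1] = 0x7B, P[2] = 0x36, P[3] = 0xB5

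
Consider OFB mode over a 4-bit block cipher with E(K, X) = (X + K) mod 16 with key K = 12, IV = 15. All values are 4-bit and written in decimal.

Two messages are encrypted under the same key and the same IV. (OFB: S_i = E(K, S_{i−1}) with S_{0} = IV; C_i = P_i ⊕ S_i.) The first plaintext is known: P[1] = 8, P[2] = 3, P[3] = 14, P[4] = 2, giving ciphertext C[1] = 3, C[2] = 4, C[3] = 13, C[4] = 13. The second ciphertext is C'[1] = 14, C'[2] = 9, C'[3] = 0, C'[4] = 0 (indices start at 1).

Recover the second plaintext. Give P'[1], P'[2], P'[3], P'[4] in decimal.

P'[1] = 5, P'[2] = 14, P'[3] = 3, P'[4] = 15

In OFB with a reused IV, both messages share the same keystream S_i, so C_i ⊕ C'_i = P_i ⊕ P'_i and thus P'_i = P_i ⊕ C_i ⊕ C'_i.
P'[1]: 8 ⊕ 3 ⊕ 14 = 5.
P'[2]: 3 ⊕ 4 ⊕ 9 = 14.
P'[3]: 14 ⊕ 13 ⊕ 0 = 3.
P'[4]: 2 ⊕ 13 ⊕ 0 = 15.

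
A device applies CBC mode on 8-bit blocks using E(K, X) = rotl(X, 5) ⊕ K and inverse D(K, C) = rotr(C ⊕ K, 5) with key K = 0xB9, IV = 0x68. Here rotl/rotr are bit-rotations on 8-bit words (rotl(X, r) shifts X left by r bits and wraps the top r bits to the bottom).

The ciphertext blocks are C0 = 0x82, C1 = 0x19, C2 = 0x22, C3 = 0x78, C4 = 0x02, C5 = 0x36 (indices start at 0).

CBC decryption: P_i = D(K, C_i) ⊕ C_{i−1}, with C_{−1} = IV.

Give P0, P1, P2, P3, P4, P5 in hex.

P0: D(K, 0x82) = 0xD9; 0xD9 ⊕ 0x68 = 0xB1.
P1: D(K, 0x19) = 0x05; 0x05 ⊕ 0x82 = 0x87.
P2: D(K, 0x22) = 0xDC; 0xDC ⊕ 0x19 = 0xC5.
P3: D(K, 0x78) = 0x0E; 0x0E ⊕ 0x22 = 0x2C.
P4: D(K, 0x02) = 0xDD; 0xDD ⊕ 0x78 = 0xA5.
P5: D(K, 0x36) = 0x7C; 0x7C ⊕ 0x02 = 0x7E.

P0 = 0xB1, P1 = 0x87, P2 = 0xC5, P3 = 0x2C, P4 = 0xA5, P5 = 0x7E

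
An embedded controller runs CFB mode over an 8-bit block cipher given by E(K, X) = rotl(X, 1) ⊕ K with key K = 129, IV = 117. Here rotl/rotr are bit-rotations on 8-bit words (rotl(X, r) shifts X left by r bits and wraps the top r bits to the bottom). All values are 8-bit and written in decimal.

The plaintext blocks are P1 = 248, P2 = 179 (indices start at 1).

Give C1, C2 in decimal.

CFB encryption: C_i = P_i ⊕ E(K, C_{i−1}), with C_{0} = IV.
C1: E(K, 117) = 107; 248 ⊕ 107 = 147.
C2: E(K, 147) = 166; 179 ⊕ 166 = 21.

C1 = 147, C2 = 21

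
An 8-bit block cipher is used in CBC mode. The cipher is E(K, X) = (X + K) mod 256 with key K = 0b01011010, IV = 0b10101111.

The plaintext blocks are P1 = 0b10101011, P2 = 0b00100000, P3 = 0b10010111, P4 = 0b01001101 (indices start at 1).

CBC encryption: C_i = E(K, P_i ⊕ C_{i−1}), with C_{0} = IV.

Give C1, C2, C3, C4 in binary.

C1 = 0b01011110, C2 = 0b11011000, C3 = 0b10101001, C4 = 0b00111110

C1: P1 ⊕ 0b10101111 = 0b00000100; E(K, 0b00000100) = 0b01011110.
C2: P2 ⊕ 0b01011110 = 0b01111110; E(K, 0b01111110) = 0b11011000.
C3: P3 ⊕ 0b11011000 = 0b01001111; E(K, 0b01001111) = 0b10101001.
C4: P4 ⊕ 0b10101001 = 0b11100100; E(K, 0b11100100) = 0b00111110.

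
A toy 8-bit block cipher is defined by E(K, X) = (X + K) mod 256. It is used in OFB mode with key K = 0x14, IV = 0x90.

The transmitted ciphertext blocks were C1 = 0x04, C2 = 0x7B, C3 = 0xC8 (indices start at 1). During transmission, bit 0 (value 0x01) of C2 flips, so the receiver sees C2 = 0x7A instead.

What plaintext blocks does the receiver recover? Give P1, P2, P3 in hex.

P1 = 0xA0, P2 = 0xC2, P3 = 0x04

OFB decryption: S_i = E(K, S_{i−1}) with S_{0} = IV; P_i = C_i ⊕ S_i.
Only C2 changed, to 0x7A. In OFB, a change in C_i flips the same bit in P_i only; the keystream is unaffected. Decrypting the received ciphertext:
P1: S = E(K, 0x90) = 0xA4; 0x04 ⊕ 0xA4 = 0xA0.
P2: S = E(K, 0xA4) = 0xB8; 0x7A ⊕ 0xB8 = 0xC2.
P3: S = E(K, 0xB8) = 0xCC; 0xC8 ⊕ 0xCC = 0x04.
Blocks that differ from the original plaintext: P2.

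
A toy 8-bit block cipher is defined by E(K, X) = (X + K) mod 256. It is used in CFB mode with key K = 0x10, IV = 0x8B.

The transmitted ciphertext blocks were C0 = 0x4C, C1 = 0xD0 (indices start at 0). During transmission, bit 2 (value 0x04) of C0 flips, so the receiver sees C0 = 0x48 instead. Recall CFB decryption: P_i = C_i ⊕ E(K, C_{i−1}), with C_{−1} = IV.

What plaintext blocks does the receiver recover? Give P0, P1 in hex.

P0 = 0xD3, P1 = 0x88

Only C0 changed, to 0x48. In CFB, a change in C_i flips the same bit in P_i and garbles P_{i+1}. Decrypting the received ciphertext:
P0: E(K, 0x8B) = 0x9B; 0x48 ⊕ 0x9B = 0xD3.
P1: E(K, 0x48) = 0x58; 0xD0 ⊕ 0x58 = 0x88.
Blocks that differ from the original plaintext: P0, P1.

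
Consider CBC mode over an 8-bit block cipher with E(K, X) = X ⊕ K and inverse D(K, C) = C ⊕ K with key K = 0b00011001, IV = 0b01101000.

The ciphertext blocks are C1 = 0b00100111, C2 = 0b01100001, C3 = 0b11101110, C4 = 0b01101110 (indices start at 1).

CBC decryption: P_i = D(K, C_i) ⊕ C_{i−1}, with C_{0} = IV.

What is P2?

P2: D(K, 0b01100001) = 0b01111000; 0b01111000 ⊕ 0b00100111 = 0b01011111.

P2 = 0b01011111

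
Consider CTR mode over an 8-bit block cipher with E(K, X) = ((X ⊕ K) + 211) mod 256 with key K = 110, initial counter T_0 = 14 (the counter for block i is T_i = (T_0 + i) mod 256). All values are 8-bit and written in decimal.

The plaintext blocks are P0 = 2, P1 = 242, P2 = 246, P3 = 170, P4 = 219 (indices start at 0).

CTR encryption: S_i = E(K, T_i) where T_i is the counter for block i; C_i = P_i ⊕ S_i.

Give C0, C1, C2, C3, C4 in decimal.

C0: T = 14, S = E(K, T) = 51; 2 ⊕ 51 = 49.
C1: T = 15, S = E(K, T) = 52; 242 ⊕ 52 = 198.
C2: T = 16, S = E(K, T) = 81; 246 ⊕ 81 = 167.
C3: T = 17, S = E(K, T) = 82; 170 ⊕ 82 = 248.
C4: T = 18, S = E(K, T) = 79; 219 ⊕ 79 = 148.

C0 = 49, C1 = 198, C2 = 167, C3 = 248, C4 = 148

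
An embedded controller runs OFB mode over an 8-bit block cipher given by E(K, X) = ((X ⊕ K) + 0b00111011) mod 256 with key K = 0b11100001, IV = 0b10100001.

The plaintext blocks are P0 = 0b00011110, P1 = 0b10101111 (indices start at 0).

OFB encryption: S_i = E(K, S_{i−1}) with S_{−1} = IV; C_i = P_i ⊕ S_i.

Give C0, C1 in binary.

C0: S = E(K, 0b10100001) = 0b01111011; 0b00011110 ⊕ 0b01111011 = 0b01100101.
C1: S = E(K, 0b01111011) = 0b11010101; 0b10101111 ⊕ 0b11010101 = 0b01111010.

C0 = 0b01100101, C1 = 0b01111010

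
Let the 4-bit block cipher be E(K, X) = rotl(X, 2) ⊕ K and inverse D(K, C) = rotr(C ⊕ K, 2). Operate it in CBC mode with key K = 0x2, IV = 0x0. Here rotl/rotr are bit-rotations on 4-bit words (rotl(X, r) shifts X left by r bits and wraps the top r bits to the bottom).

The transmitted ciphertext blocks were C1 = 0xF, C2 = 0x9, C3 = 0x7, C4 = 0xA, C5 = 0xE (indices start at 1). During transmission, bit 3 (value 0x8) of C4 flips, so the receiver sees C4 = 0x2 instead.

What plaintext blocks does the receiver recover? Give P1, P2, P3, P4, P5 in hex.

P1 = 0x7, P2 = 0x1, P3 = 0xC, P4 = 0x7, P5 = 0x1

CBC decryption: P_i = D(K, C_i) ⊕ C_{i−1}, with C_{0} = IV.
Only C4 changed, to 0x2. In CBC, a change in C_i garbles P_i and flips the same bit in P_{i+1}. Decrypting the received ciphertext:
P1: D(K, 0xF) = 0x7; 0x7 ⊕ 0x0 = 0x7.
P2: D(K, 0x9) = 0xE; 0xE ⊕ 0xF = 0x1.
P3: D(K, 0x7) = 0x5; 0x5 ⊕ 0x9 = 0xC.
P4: D(K, 0x2) = 0x0; 0x0 ⊕ 0x7 = 0x7.
P5: D(K, 0xE) = 0x3; 0x3 ⊕ 0x2 = 0x1.
Blocks that differ from the original plaintext: P4, P5.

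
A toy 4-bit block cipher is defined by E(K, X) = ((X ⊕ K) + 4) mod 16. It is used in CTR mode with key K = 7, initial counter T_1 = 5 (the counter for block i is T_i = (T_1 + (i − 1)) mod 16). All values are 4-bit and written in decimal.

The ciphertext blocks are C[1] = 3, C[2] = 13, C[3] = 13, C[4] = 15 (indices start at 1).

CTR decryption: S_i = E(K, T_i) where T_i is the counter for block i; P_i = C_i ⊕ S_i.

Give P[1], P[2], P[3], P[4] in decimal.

P[1]: T = 5, S = E(K, T) = 6; 3 ⊕ 6 = 5.
P[2]: T = 6, S = E(K, T) = 5; 13 ⊕ 5 = 8.
P[3]: T = 7, S = E(K, T) = 4; 13 ⊕ 4 = 9.
P[4]: T = 8, S = E(K, T) = 3; 15 ⊕ 3 = 12.

P[1] = 5, P[2] = 8, P[3] = 9, P[4] = 12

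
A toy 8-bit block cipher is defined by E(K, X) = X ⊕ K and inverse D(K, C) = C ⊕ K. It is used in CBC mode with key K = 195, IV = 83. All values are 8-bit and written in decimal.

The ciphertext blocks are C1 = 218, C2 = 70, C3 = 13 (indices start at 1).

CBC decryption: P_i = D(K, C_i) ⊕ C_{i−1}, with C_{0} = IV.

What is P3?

P3: D(K, 13) = 206; 206 ⊕ 70 = 136.

P3 = 136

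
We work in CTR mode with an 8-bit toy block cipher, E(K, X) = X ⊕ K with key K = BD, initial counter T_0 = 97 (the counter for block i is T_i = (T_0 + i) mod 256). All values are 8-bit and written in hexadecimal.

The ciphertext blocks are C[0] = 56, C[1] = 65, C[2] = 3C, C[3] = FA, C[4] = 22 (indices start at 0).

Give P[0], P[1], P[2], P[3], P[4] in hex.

P[0] = 7C, P[1] = 40, P[2] = 18, P[3] = DD, P[4] = 04

CTR decryption: S_i = E(K, T_i) where T_i is the counter for block i; P_i = C_i ⊕ S_i.
P[0]: T = 97, S = E(K, T) = 2A; 56 ⊕ 2A = 7C.
P[1]: T = 98, S = E(K, T) = 25; 65 ⊕ 25 = 40.
P[2]: T = 99, S = E(K, T) = 24; 3C ⊕ 24 = 18.
P[3]: T = 9A, S = E(K, T) = 27; FA ⊕ 27 = DD.
P[4]: T = 9B, S = E(K, T) = 26; 22 ⊕ 26 = 04.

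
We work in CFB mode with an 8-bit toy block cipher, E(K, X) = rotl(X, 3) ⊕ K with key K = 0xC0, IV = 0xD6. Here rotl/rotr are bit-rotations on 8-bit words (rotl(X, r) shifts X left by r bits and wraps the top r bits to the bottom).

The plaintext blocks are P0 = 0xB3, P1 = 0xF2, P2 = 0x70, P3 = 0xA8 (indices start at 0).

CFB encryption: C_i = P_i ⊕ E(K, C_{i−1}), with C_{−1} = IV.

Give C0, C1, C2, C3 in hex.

C0 = 0xC5, C1 = 0x1C, C2 = 0x50, C3 = 0xEA

C0: E(K, 0xD6) = 0x76; 0xB3 ⊕ 0x76 = 0xC5.
C1: E(K, 0xC5) = 0xEE; 0xF2 ⊕ 0xEE = 0x1C.
C2: E(K, 0x1C) = 0x20; 0x70 ⊕ 0x20 = 0x50.
C3: E(K, 0x50) = 0x42; 0xA8 ⊕ 0x42 = 0xEA.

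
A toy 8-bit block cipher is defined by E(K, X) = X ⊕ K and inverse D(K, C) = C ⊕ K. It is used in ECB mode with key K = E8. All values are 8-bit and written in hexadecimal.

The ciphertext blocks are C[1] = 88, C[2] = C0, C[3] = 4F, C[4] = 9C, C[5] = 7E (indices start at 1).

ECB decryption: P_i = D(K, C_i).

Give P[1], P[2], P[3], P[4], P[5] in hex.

P[1]: D(K, 88) = 60.
P[2]: D(K, C0) = 28.
P[3]: D(K, 4F) = A7.
P[4]: D(K, 9C) = 74.
P[5]: D(K, 7E) = 96.

P[1] = 60, P[2] = 28, P[3] = A7, P[4] = 74, P[5] = 96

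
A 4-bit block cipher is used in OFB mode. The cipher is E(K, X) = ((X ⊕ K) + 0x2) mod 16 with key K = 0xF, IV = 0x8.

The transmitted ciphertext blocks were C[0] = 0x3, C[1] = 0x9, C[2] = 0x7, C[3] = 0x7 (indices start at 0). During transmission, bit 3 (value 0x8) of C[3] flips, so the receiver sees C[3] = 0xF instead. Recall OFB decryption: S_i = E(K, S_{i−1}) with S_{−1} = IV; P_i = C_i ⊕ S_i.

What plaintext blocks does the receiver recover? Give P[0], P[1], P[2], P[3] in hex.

Only C[3] changed, to 0xF. In OFB, a change in C_i flips the same bit in P_i only; the keystream is unaffected. Decrypting the received ciphertext:
P[0]: S = E(K, 0x8) = 0x9; 0x3 ⊕ 0x9 = 0xA.
P[1]: S = E(K, 0x9) = 0x8; 0x9 ⊕ 0x8 = 0x1.
P[2]: S = E(K, 0x8) = 0x9; 0x7 ⊕ 0x9 = 0xE.
P[3]: S = E(K, 0x9) = 0x8; 0xF ⊕ 0x8 = 0x7.
Blocks that differ from the original plaintext: P[3].

P[0] = 0xA, P[1] = 0x1, P[2] = 0xE, P[3] = 0x7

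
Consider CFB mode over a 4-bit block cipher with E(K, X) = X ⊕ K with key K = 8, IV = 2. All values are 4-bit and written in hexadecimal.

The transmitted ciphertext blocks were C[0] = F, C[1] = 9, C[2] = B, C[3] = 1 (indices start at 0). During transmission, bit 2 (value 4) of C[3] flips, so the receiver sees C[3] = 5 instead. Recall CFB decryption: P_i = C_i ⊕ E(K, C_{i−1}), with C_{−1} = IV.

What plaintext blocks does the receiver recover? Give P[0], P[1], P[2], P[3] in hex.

Only C[3] changed, to 5. In CFB, a change in C_i flips the same bit in P_i and garbles P_{i+1}. Decrypting the received ciphertext:
P[0]: E(K, 2) = A; F ⊕ A = 5.
P[1]: E(K, F) = 7; 9 ⊕ 7 = E.
P[2]: E(K, 9) = 1; B ⊕ 1 = A.
P[3]: E(K, B) = 3; 5 ⊕ 3 = 6.
Blocks that differ from the original plaintext: P[3].

P[0] = 5, P[1] = E, P[2] = A, P[3] = 6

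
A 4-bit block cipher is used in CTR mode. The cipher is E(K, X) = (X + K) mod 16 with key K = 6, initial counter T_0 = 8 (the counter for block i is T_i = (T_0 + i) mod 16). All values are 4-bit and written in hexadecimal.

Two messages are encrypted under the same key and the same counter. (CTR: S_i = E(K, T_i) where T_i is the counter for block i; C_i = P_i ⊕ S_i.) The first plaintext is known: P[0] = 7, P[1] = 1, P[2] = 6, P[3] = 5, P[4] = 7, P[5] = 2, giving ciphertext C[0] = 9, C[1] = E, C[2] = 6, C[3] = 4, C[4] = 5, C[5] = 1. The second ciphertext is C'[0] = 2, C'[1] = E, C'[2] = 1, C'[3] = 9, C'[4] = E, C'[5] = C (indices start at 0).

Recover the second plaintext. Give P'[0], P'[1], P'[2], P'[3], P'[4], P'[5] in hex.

P'[0] = C, P'[1] = 1, P'[2] = 1, P'[3] = 8, P'[4] = C, P'[5] = F

In CTR with a reused counter, both messages share the same keystream S_i, so C_i ⊕ C'_i = P_i ⊕ P'_i and thus P'_i = P_i ⊕ C_i ⊕ C'_i.
P'[0]: 7 ⊕ 9 ⊕ 2 = C.
P'[1]: 1 ⊕ E ⊕ E = 1.
P'[2]: 6 ⊕ 6 ⊕ 1 = 1.
P'[3]: 5 ⊕ 4 ⊕ 9 = 8.
P'[4]: 7 ⊕ 5 ⊕ E = C.
P'[5]: 2 ⊕ 1 ⊕ C = F.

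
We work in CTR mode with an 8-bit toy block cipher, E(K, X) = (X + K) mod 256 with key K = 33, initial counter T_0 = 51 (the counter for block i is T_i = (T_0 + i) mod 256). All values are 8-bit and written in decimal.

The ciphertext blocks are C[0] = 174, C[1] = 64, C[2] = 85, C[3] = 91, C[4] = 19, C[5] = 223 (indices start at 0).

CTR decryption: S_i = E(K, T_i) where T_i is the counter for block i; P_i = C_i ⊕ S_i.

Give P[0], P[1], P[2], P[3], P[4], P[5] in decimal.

P[0] = 250, P[1] = 21, P[2] = 3, P[3] = 12, P[4] = 75, P[5] = 134

P[0]: T = 51, S = E(K, T) = 84; 174 ⊕ 84 = 250.
P[1]: T = 52, S = E(K, T) = 85; 64 ⊕ 85 = 21.
P[2]: T = 53, S = E(K, T) = 86; 85 ⊕ 86 = 3.
P[3]: T = 54, S = E(K, T) = 87; 91 ⊕ 87 = 12.
P[4]: T = 55, S = E(K, T) = 88; 19 ⊕ 88 = 75.
P[5]: T = 56, S = E(K, T) = 89; 223 ⊕ 89 = 134.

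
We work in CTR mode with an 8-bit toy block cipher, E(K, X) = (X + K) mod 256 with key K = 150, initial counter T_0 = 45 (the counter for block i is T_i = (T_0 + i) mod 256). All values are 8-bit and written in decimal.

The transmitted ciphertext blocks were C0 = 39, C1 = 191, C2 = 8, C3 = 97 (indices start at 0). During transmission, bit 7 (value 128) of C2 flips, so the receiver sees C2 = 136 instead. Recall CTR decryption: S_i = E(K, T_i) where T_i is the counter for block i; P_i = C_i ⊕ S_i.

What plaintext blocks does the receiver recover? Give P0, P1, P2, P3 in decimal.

P0 = 228, P1 = 123, P2 = 77, P3 = 167

Only C2 changed, to 136. In CTR, a change in C_i flips the same bit in P_i only; the keystream is unaffected. Decrypting the received ciphertext:
P0: T = 45, S = E(K, T) = 195; 39 ⊕ 195 = 228.
P1: T = 46, S = E(K, T) = 196; 191 ⊕ 196 = 123.
P2: T = 47, S = E(K, T) = 197; 136 ⊕ 197 = 77.
P3: T = 48, S = E(K, T) = 198; 97 ⊕ 198 = 167.
Blocks that differ from the original plaintext: P2.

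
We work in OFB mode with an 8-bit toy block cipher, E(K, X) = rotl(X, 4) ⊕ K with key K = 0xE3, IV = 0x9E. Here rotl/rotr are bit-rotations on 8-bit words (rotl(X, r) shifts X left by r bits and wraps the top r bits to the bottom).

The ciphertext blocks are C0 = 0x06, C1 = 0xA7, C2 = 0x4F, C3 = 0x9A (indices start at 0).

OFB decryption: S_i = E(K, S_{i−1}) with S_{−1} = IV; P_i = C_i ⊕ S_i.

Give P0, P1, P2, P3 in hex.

P0: S = E(K, 0x9E) = 0x0A; 0x06 ⊕ 0x0A = 0x0C.
P1: S = E(K, 0x0A) = 0x43; 0xA7 ⊕ 0x43 = 0xE4.
P2: S = E(K, 0x43) = 0xD7; 0x4F ⊕ 0xD7 = 0x98.
P3: S = E(K, 0xD7) = 0x9E; 0x9A ⊕ 0x9E = 0x04.

P0 = 0x0C, P1 = 0xE4, P2 = 0x98, P3 = 0x04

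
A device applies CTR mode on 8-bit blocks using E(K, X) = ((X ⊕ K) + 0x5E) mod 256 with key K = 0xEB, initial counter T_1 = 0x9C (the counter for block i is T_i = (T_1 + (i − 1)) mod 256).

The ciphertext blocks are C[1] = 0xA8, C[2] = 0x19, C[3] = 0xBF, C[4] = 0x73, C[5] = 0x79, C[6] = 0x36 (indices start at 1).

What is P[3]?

P[3] = 0x6C

CTR decryption: S_i = E(K, T_i) where T_i is the counter for block i; P_i = C_i ⊕ S_i.
P[3]: T = 0x9E, S = E(K, T) = 0xD3; 0xBF ⊕ 0xD3 = 0x6C.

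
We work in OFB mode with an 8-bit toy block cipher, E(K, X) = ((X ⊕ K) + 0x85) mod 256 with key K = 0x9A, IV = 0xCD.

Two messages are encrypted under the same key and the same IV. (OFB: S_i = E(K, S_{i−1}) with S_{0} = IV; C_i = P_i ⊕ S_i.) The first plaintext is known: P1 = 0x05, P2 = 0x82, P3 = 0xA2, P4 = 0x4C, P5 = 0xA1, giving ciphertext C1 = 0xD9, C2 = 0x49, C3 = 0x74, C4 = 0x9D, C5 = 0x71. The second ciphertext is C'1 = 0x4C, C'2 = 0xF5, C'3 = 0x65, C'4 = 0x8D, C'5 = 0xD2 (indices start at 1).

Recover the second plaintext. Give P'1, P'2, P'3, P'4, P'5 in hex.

P'1 = 0x90, P'2 = 0x3E, P'3 = 0xB3, P'4 = 0x5C, P'5 = 0x02

In OFB with a reused IV, both messages share the same keystream S_i, so C_i ⊕ C'_i = P_i ⊕ P'_i and thus P'_i = P_i ⊕ C_i ⊕ C'_i.
P'1: 0x05 ⊕ 0xD9 ⊕ 0x4C = 0x90.
P'2: 0x82 ⊕ 0x49 ⊕ 0xF5 = 0x3E.
P'3: 0xA2 ⊕ 0x74 ⊕ 0x65 = 0xB3.
P'4: 0x4C ⊕ 0x9D ⊕ 0x8D = 0x5C.
P'5: 0xA1 ⊕ 0x71 ⊕ 0xD2 = 0x02.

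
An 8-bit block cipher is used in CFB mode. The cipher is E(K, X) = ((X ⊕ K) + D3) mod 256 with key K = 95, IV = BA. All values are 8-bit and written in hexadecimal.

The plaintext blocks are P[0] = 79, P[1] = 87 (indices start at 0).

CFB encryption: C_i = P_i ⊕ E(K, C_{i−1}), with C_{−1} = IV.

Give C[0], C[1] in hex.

C[0]: E(K, BA) = 02; 79 ⊕ 02 = 7B.
C[1]: E(K, 7B) = C1; 87 ⊕ C1 = 46.

C[0] = 7B, C[1] = 46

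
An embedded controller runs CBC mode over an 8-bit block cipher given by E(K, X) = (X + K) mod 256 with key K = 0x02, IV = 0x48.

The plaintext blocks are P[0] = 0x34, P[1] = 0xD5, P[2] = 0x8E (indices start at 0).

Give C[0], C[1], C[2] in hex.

CBC encryption: C_i = E(K, P_i ⊕ C_{i−1}), with C_{−1} = IV.
C[0]: P[0] ⊕ 0x48 = 0x7C; E(K, 0x7C) = 0x7E.
C[1]: P[1] ⊕ 0x7E = 0xAB; E(K, 0xAB) = 0xAD.
C[2]: P[2] ⊕ 0xAD = 0x23; E(K, 0x23) = 0x25.

C[0] = 0x7E, C[1] = 0xAD, C[2] = 0x25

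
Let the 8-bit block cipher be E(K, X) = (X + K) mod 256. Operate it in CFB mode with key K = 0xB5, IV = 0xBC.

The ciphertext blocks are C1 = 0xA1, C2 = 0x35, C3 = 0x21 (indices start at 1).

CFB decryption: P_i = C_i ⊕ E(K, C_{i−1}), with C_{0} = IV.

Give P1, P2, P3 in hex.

P1: E(K, 0xBC) = 0x71; 0xA1 ⊕ 0x71 = 0xD0.
P2: E(K, 0xA1) = 0x56; 0x35 ⊕ 0x56 = 0x63.
P3: E(K, 0x35) = 0xEA; 0x21 ⊕ 0xEA = 0xCB.

P1 = 0xD0, P2 = 0x63, P3 = 0xCB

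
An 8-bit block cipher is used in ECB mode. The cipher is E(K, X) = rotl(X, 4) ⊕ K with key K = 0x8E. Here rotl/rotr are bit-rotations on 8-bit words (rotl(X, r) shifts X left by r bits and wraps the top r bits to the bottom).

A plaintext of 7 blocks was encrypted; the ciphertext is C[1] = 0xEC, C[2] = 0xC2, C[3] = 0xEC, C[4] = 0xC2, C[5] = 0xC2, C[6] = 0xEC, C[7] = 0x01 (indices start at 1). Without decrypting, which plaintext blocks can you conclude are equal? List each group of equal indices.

ECB encrypts each block independently with the same key, so equal ciphertext blocks imply equal plaintext blocks.
C[1] = C[3] = C[6] = 0xEC, so P[1] = P[3] = P[6].
C[2] = C[4] = C[5] = 0xC2, so P[2] = P[4] = P[5].

P[1] = P[3] = P[6]; P[2] = P[4] = P[5]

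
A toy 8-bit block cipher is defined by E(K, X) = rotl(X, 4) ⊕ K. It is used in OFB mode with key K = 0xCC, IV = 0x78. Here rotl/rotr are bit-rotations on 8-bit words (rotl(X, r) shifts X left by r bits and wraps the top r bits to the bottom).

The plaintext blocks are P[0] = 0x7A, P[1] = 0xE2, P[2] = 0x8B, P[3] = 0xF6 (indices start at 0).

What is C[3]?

C[3] = 0x8E

OFB encryption: S_i = E(K, S_{i−1}) with S_{−1} = IV; C_i = P_i ⊕ S_i.
C[0]: S = E(K, 0x78) = 0x4B; 0x7A ⊕ 0x4B = 0x31.
C[1]: S = E(K, 0x4B) = 0x78; 0xE2 ⊕ 0x78 = 0x9A.
C[2]: S = E(K, 0x78) = 0x4B; 0x8B ⊕ 0x4B = 0xC0.
C[3]: S = E(K, 0x4B) = 0x78; 0xF6 ⊕ 0x78 = 0x8E.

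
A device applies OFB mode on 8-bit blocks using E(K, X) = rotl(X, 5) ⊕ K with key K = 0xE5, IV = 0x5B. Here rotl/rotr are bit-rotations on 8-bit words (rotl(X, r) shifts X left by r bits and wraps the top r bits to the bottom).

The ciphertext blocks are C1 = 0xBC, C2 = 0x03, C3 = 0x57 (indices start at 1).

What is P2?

P2 = 0x37

OFB decryption: S_i = E(K, S_{i−1}) with S_{0} = IV; P_i = C_i ⊕ S_i.
P1: S = E(K, 0x5B) = 0x8E; 0xBC ⊕ 0x8E = 0x32.
P2: S = E(K, 0x8E) = 0x34; 0x03 ⊕ 0x34 = 0x37.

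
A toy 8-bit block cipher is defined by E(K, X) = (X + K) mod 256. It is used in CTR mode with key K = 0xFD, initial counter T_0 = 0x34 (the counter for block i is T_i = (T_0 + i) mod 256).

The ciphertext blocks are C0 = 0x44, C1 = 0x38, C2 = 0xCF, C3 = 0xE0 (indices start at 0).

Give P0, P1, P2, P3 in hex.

CTR decryption: S_i = E(K, T_i) where T_i is the counter for block i; P_i = C_i ⊕ S_i.
P0: T = 0x34, S = E(K, T) = 0x31; 0x44 ⊕ 0x31 = 0x75.
P1: T = 0x35, S = E(K, T) = 0x32; 0x38 ⊕ 0x32 = 0x0A.
P2: T = 0x36, S = E(K, T) = 0x33; 0xCF ⊕ 0x33 = 0xFC.
P3: T = 0x37, S = E(K, T) = 0x34; 0xE0 ⊕ 0x34 = 0xD4.

P0 = 0x75, P1 = 0x0A, P2 = 0xFC, P3 = 0xD4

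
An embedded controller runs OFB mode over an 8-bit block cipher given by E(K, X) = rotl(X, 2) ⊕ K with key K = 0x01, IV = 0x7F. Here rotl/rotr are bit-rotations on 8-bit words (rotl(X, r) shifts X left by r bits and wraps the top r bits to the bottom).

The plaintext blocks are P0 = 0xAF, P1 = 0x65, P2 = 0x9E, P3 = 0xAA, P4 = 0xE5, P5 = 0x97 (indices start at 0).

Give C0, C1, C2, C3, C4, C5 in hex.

OFB encryption: S_i = E(K, S_{i−1}) with S_{−1} = IV; C_i = P_i ⊕ S_i.
C0: S = E(K, 0x7F) = 0xFC; 0xAF ⊕ 0xFC = 0x53.
C1: S = E(K, 0xFC) = 0xF2; 0x65 ⊕ 0xF2 = 0x97.
C2: S = E(K, 0xF2) = 0xCA; 0x9E ⊕ 0xCA = 0x54.
C3: S = E(K, 0xCA) = 0x2A; 0xAA ⊕ 0x2A = 0x80.
C4: S = E(K, 0x2A) = 0xA9; 0xE5 ⊕ 0xA9 = 0x4C.
C5: S = E(K, 0xA9) = 0xA7; 0x97 ⊕ 0xA7 = 0x30.

C0 = 0x53, C1 = 0x97, C2 = 0x54, C3 = 0x80, C4 = 0x4C, C5 = 0x30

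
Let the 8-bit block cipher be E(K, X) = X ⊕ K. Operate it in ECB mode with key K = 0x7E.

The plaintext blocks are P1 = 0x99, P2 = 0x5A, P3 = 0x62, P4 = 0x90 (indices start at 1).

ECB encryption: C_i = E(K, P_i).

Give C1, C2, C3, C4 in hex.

C1 = 0xE7, C2 = 0x24, C3 = 0x1C, C4 = 0xEE

C1: E(K, 0x99) = 0xE7.
C2: E(K, 0x5A) = 0x24.
C3: E(K, 0x62) = 0x1C.
C4: E(K, 0x90) = 0xEE.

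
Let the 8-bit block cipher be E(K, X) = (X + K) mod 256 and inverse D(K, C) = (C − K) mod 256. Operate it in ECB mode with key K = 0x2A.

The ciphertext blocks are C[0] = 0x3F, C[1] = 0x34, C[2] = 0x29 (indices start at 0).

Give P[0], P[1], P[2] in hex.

P[0] = 0x15, P[1] = 0x0A, P[2] = 0xFF

ECB decryption: P_i = D(K, C_i).
P[0]: D(K, 0x3F) = 0x15.
P[1]: D(K, 0x34) = 0x0A.
P[2]: D(K, 0x29) = 0xFF.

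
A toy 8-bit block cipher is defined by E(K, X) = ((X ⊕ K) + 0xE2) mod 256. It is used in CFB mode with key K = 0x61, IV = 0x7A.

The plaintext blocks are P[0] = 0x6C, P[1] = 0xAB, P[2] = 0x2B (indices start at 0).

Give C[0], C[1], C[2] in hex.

C[0] = 0x91, C[1] = 0x79, C[2] = 0xD1

CFB encryption: C_i = P_i ⊕ E(K, C_{i−1}), with C_{−1} = IV.
C[0]: E(K, 0x7A) = 0xFD; 0x6C ⊕ 0xFD = 0x91.
C[1]: E(K, 0x91) = 0xD2; 0xAB ⊕ 0xD2 = 0x79.
C[2]: E(K, 0x79) = 0xFA; 0x2B ⊕ 0xFA = 0xD1.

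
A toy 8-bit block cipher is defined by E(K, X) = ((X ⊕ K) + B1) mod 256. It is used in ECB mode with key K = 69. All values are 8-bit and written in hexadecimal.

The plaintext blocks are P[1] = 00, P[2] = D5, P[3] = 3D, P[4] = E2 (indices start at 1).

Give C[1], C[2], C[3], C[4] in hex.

ECB encryption: C_i = E(K, P_i).
C[1]: E(K, 00) = 1A.
C[2]: E(K, D5) = 6D.
C[3]: E(K, 3D) = 05.
C[4]: E(K, E2) = 3C.

C[1] = 1A, C[2] = 6D, C[3] = 05, C[4] = 3C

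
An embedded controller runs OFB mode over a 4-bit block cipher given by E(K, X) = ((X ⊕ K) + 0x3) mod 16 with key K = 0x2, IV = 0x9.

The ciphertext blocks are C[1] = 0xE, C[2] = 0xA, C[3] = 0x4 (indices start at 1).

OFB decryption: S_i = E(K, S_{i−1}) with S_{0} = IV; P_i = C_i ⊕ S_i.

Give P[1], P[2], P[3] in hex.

P[1] = 0x0, P[2] = 0x5, P[3] = 0x4

P[1]: S = E(K, 0x9) = 0xE; 0xE ⊕ 0xE = 0x0.
P[2]: S = E(K, 0xE) = 0xF; 0xA ⊕ 0xF = 0x5.
P[3]: S = E(K, 0xF) = 0x0; 0x4 ⊕ 0x0 = 0x4.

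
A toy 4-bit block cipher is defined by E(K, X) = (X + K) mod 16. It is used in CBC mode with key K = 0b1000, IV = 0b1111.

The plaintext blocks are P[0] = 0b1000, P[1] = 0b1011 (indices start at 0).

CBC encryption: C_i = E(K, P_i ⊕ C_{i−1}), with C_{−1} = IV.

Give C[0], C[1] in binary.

C[0] = 0b1111, C[1] = 0b1100

C[0]: P[0] ⊕ 0b1111 = 0b0111; E(K, 0b0111) = 0b1111.
C[1]: P[1] ⊕ 0b1111 = 0b0100; E(K, 0b0100) = 0b1100.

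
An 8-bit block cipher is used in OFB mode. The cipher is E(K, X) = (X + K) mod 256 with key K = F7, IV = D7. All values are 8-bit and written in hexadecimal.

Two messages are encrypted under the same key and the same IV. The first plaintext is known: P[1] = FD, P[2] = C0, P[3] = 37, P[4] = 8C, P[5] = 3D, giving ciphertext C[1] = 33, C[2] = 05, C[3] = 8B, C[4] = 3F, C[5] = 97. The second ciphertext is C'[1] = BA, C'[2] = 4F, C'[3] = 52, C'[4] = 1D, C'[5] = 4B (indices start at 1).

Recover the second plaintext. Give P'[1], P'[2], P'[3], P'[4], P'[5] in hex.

In OFB with a reused IV, both messages share the same keystream S_i, so C_i ⊕ C'_i = P_i ⊕ P'_i and thus P'_i = P_i ⊕ C_i ⊕ C'_i.
P'[1]: FD ⊕ 33 ⊕ BA = 74.
P'[2]: C0 ⊕ 05 ⊕ 4F = 8A.
P'[3]: 37 ⊕ 8B ⊕ 52 = EE.
P'[4]: 8C ⊕ 3F ⊕ 1D = AE.
P'[5]: 3D ⊕ 97 ⊕ 4B = E1.

P'[1] = 74, P'[2] = 8A, P'[3] = EE, P'[4] = AE, P'[5] = E1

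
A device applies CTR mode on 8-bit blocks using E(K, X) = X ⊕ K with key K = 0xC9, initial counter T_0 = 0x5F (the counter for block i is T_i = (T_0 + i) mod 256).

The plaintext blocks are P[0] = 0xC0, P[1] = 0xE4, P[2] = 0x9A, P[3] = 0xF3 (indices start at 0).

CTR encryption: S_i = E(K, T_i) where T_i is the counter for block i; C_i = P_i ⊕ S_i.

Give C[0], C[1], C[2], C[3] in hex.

C[0]: T = 0x5F, S = E(K, T) = 0x96; 0xC0 ⊕ 0x96 = 0x56.
C[1]: T = 0x60, S = E(K, T) = 0xA9; 0xE4 ⊕ 0xA9 = 0x4D.
C[2]: T = 0x61, S = E(K, T) = 0xA8; 0x9A ⊕ 0xA8 = 0x32.
C[3]: T = 0x62, S = E(K, T) = 0xAB; 0xF3 ⊕ 0xAB = 0x58.

C[0] = 0x56, C[1] = 0x4D, C[2] = 0x32, C[3] = 0x58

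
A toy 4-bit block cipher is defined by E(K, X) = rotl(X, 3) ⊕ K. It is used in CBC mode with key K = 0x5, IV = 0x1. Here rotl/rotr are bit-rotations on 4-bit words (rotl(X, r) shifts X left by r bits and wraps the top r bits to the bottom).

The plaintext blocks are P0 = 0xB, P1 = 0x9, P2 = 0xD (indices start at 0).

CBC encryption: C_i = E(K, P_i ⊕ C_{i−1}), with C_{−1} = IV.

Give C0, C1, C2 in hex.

C0 = 0x0, C1 = 0x9, C2 = 0x7

C0: P0 ⊕ 0x1 = 0xA; E(K, 0xA) = 0x0.
C1: P1 ⊕ 0x0 = 0x9; E(K, 0x9) = 0x9.
C2: P2 ⊕ 0x9 = 0x4; E(K, 0x4) = 0x7.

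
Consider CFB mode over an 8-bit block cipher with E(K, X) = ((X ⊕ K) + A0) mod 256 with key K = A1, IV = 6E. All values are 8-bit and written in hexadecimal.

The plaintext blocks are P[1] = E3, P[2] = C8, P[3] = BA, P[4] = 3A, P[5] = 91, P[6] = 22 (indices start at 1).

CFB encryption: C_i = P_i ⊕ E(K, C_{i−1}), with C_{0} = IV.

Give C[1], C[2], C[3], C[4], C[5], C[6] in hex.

C[1]: E(K, 6E) = 6F; E3 ⊕ 6F = 8C.
C[2]: E(K, 8C) = CD; C8 ⊕ CD = 05.
C[3]: E(K, 05) = 44; BA ⊕ 44 = FE.
C[4]: E(K, FE) = FF; 3A ⊕ FF = C5.
C[5]: E(K, C5) = 04; 91 ⊕ 04 = 95.
C[6]: E(K, 95) = D4; 22 ⊕ D4 = F6.

C[1] = 8C, C[2] = 05, C[3] = FE, C[4] = C5, C[5] = 95, C[6] = F6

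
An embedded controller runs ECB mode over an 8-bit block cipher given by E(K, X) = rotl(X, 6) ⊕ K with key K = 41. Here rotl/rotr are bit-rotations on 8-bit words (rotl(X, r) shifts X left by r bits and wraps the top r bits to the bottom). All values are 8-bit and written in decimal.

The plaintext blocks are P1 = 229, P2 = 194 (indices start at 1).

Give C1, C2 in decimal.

ECB encryption: C_i = E(K, P_i).
C1: E(K, 229) = 80.
C2: E(K, 194) = 153.

C1 = 80, C2 = 153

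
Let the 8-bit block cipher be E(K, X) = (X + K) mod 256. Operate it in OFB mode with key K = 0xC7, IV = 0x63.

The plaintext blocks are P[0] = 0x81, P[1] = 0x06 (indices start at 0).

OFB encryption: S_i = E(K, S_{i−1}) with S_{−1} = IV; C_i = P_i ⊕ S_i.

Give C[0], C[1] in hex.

C[0] = 0xAB, C[1] = 0xF7

C[0]: S = E(K, 0x63) = 0x2A; 0x81 ⊕ 0x2A = 0xAB.
C[1]: S = E(K, 0x2A) = 0xF1; 0x06 ⊕ 0xF1 = 0xF7.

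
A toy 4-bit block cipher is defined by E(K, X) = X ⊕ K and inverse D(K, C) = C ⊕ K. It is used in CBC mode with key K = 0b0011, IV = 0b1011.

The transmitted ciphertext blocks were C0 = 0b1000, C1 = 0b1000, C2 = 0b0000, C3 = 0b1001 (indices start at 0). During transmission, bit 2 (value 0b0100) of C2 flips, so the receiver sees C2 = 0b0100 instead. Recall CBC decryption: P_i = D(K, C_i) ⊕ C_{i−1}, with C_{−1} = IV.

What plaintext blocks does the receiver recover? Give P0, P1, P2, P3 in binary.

P0 = 0b0000, P1 = 0b0011, P2 = 0b1111, P3 = 0b1110

Only C2 changed, to 0b0100. In CBC, a change in C_i garbles P_i and flips the same bit in P_{i+1}. Decrypting the received ciphertext:
P0: D(K, 0b1000) = 0b1011; 0b1011 ⊕ 0b1011 = 0b0000.
P1: D(K, 0b1000) = 0b1011; 0b1011 ⊕ 0b1000 = 0b0011.
P2: D(K, 0b0100) = 0b0111; 0b0111 ⊕ 0b1000 = 0b1111.
P3: D(K, 0b1001) = 0b1010; 0b1010 ⊕ 0b0100 = 0b1110.
Blocks that differ from the original plaintext: P2, P3.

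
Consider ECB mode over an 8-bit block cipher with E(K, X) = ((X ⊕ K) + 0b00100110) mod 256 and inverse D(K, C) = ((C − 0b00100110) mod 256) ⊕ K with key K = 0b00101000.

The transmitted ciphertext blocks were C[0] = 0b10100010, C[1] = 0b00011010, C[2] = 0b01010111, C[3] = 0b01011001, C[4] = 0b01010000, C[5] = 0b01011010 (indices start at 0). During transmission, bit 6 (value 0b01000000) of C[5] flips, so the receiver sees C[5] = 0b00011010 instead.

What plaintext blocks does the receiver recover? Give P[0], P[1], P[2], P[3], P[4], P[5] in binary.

P[0] = 0b01010100, P[1] = 0b11011100, P[2] = 0b00011001, P[3] = 0b00011011, P[4] = 0b00000010, P[5] = 0b11011100

ECB decryption: P_i = D(K, C_i).
Only C[5] changed, to 0b00011010. In ECB, a change in C_i affects only P_i. Decrypting the received ciphertext:
P[0]: D(K, 0b10100010) = 0b01010100.
P[1]: D(K, 0b00011010) = 0b11011100.
P[2]: D(K, 0b01010111) = 0b00011001.
P[3]: D(K, 0b01011001) = 0b00011011.
P[4]: D(K, 0b01010000) = 0b00000010.
P[5]: D(K, 0b00011010) = 0b11011100.
Blocks that differ from the original plaintext: P[5].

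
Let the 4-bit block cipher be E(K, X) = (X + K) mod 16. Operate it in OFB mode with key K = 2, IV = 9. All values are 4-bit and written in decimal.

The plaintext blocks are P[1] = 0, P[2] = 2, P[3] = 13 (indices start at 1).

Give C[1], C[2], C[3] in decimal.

OFB encryption: S_i = E(K, S_{i−1}) with S_{0} = IV; C_i = P_i ⊕ S_i.
C[1]: S = E(K, 9) = 11; 0 ⊕ 11 = 11.
C[2]: S = E(K, 11) = 13; 2 ⊕ 13 = 15.
C[3]: S = E(K, 13) = 15; 13 ⊕ 15 = 2.

C[1] = 11, C[2] = 15, C[3] = 2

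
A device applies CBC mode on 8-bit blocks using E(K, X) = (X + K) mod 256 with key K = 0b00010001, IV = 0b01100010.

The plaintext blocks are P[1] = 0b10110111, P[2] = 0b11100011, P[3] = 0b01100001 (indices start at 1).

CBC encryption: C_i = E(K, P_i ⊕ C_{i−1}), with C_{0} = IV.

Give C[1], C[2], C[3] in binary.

C[1]: P[1] ⊕ 0b01100010 = 0b11010101; E(K, 0b11010101) = 0b11100110.
C[2]: P[2] ⊕ 0b11100110 = 0b00000101; E(K, 0b00000101) = 0b00010110.
C[3]: P[3] ⊕ 0b00010110 = 0b01110111; E(K, 0b01110111) = 0b10001000.

C[1] = 0b11100110, C[2] = 0b00010110, C[3] = 0b10001000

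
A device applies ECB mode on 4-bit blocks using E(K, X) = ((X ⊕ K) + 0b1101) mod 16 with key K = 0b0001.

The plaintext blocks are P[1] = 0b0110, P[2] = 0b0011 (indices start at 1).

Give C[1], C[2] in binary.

ECB encryption: C_i = E(K, P_i).
C[1]: E(K, 0b0110) = 0b0100.
C[2]: E(K, 0b0011) = 0b1111.

C[1] = 0b0100, C[2] = 0b1111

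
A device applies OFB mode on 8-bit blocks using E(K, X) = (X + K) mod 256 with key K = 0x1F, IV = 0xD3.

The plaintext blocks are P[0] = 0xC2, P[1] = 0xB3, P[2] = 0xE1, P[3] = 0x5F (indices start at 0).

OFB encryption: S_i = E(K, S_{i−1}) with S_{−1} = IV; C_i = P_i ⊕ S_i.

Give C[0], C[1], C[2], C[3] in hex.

C[0]: S = E(K, 0xD3) = 0xF2; 0xC2 ⊕ 0xF2 = 0x30.
C[1]: S = E(K, 0xF2) = 0x11; 0xB3 ⊕ 0x11 = 0xA2.
C[2]: S = E(K, 0x11) = 0x30; 0xE1 ⊕ 0x30 = 0xD1.
C[3]: S = E(K, 0x30) = 0x4F; 0x5F ⊕ 0x4F = 0x10.

C[0] = 0x30, C[1] = 0xA2, C[2] = 0xD1, C[3] = 0x10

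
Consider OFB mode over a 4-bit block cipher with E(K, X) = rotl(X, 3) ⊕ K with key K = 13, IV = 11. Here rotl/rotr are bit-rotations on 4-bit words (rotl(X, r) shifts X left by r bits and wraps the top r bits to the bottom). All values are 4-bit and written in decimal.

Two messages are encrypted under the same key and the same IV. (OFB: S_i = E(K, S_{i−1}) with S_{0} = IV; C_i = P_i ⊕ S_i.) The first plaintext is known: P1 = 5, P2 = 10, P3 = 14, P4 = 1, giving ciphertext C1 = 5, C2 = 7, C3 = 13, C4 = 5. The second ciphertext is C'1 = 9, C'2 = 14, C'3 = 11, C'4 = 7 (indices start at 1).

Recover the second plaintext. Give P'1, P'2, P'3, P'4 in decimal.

In OFB with a reused IV, both messages share the same keystream S_i, so C_i ⊕ C'_i = P_i ⊕ P'_i and thus P'_i = P_i ⊕ C_i ⊕ C'_i.
P'1: 5 ⊕ 5 ⊕ 9 = 9.
P'2: 10 ⊕ 7 ⊕ 14 = 3.
P'3: 14 ⊕ 13 ⊕ 11 = 8.
P'4: 1 ⊕ 5 ⊕ 7 = 3.

P'1 = 9, P'2 = 3, P'3 = 8, P'4 = 3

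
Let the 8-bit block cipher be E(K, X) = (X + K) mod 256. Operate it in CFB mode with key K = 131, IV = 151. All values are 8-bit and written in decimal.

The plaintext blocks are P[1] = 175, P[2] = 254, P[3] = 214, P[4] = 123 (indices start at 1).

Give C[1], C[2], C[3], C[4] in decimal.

CFB encryption: C_i = P_i ⊕ E(K, C_{i−1}), with C_{0} = IV.
C[1]: E(K, 151) = 26; 175 ⊕ 26 = 181.
C[2]: E(K, 181) = 56; 254 ⊕ 56 = 198.
C[3]: E(K, 198) = 73; 214 ⊕ 73 = 159.
C[4]: E(K, 159) = 34; 123 ⊕ 34 = 89.

C[1] = 181, C[2] = 198, C[3] = 159, C[4] = 89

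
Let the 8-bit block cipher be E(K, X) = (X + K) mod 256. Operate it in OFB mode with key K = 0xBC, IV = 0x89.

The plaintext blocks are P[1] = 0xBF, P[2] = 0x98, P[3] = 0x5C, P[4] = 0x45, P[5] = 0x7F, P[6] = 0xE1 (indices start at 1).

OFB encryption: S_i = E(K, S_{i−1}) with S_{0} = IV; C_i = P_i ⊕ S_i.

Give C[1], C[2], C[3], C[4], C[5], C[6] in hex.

C[1]: S = E(K, 0x89) = 0x45; 0xBF ⊕ 0x45 = 0xFA.
C[2]: S = E(K, 0x45) = 0x01; 0x98 ⊕ 0x01 = 0x99.
C[3]: S = E(K, 0x01) = 0xBD; 0x5C ⊕ 0xBD = 0xE1.
C[4]: S = E(K, 0xBD) = 0x79; 0x45 ⊕ 0x79 = 0x3C.
C[5]: S = E(K, 0x79) = 0x35; 0x7F ⊕ 0x35 = 0x4A.
C[6]: S = E(K, 0x35) = 0xF1; 0xE1 ⊕ 0xF1 = 0x10.

C[1] = 0xFA, C[2] = 0x99, C[3] = 0xE1, C[4] = 0x3C, C[5] = 0x4A, C[6] = 0x10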